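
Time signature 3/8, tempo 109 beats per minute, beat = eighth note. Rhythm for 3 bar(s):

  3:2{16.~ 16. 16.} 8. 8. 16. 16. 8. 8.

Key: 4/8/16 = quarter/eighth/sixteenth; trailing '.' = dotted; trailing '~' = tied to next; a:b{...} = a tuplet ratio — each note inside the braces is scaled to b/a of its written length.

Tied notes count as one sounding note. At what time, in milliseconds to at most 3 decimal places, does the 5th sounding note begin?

1. 0.0ms @ 0 + 550.459ms (1)
2. 550.459ms @ 1 + 275.229ms (1/2)
3. 825.688ms @ 3/2 + 825.688ms (3/2)
4. 1651.376ms @ 3 + 825.688ms (3/2)
5. 2477.064ms @ 9/2 + 412.844ms (3/4)
6. 2889.908ms @ 21/4 + 412.844ms (3/4)
7. 3302.752ms @ 6 + 825.688ms (3/2)
8. 4128.44ms @ 15/2 + 825.688ms (3/2)

note 5 onset = 9/2b = 2477.064ms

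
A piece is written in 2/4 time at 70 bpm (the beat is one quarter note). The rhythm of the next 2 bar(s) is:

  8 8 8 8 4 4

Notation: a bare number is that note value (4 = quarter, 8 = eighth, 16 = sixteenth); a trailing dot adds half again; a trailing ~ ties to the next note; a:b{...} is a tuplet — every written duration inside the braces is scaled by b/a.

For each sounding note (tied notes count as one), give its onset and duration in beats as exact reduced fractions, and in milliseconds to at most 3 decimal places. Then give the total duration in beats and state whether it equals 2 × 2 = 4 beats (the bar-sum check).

1) 0.0ms=0b +428.571ms=1/2b
2) 428.571ms=1/2b +428.571ms=1/2b
3) 857.143ms=1b +428.571ms=1/2b
4) 1285.714ms=3/2b +428.571ms=1/2b
5) 1714.286ms=2b +857.143ms=1b
6) 2571.429ms=3b +857.143ms=1b
Σ=4b of 4 (70bpm 2/4) — PASS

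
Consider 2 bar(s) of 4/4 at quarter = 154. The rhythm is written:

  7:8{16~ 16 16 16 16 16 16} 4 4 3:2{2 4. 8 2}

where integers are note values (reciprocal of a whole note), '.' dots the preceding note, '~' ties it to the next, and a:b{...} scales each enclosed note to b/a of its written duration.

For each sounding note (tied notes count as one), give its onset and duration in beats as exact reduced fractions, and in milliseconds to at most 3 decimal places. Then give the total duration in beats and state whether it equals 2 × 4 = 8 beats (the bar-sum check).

1) 0.0ms=0b +222.635ms=4/7b
2) 222.635ms=4/7b +111.317ms=2/7b
3) 333.952ms=6/7b +111.317ms=2/7b
4) 445.269ms=8/7b +111.317ms=2/7b
5) 556.586ms=10/7b +111.317ms=2/7b
6) 667.904ms=12/7b +111.317ms=2/7b
7) 779.221ms=2b +389.61ms=1b
8) 1168.831ms=3b +389.61ms=1b
9) 1558.442ms=4b +519.481ms=4/3b
10) 2077.922ms=16/3b +389.61ms=1b
11) 2467.532ms=19/3b +129.87ms=1/3b
12) 2597.403ms=20/3b +519.481ms=4/3b
Σ=8b of 8 (154bpm 4/4) — PASS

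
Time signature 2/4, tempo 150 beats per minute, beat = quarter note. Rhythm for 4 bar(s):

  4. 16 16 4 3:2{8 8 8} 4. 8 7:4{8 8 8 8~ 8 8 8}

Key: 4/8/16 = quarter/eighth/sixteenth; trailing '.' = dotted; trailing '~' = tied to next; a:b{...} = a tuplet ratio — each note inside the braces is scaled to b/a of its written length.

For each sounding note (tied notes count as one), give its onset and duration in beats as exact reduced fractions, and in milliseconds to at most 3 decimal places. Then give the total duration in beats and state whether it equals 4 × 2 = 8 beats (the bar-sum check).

1) 0.0ms=0b +600.0ms=3/2b
2) 600.0ms=3/2b +100.0ms=1/4b
3) 700.0ms=7/4b +100.0ms=1/4b
4) 800.0ms=2b +400.0ms=1b
5) 1200.0ms=3b +133.333ms=1/3b
6) 1333.333ms=10/3b +133.333ms=1/3b
7) 1466.667ms=11/3b +133.333ms=1/3b
8) 1600.0ms=4b +600.0ms=3/2b
9) 2200.0ms=11/2b +200.0ms=1/2b
10) 2400.0ms=6b +114.286ms=2/7b
11) 2514.286ms=44/7b +114.286ms=2/7b
12) 2628.571ms=46/7b +114.286ms=2/7b
13) 2742.857ms=48/7b +228.571ms=4/7b
14) 2971.429ms=52/7b +114.286ms=2/7b
15) 3085.714ms=54/7b +114.286ms=2/7b
Σ=8b of 8 (150bpm 2/4) — PASS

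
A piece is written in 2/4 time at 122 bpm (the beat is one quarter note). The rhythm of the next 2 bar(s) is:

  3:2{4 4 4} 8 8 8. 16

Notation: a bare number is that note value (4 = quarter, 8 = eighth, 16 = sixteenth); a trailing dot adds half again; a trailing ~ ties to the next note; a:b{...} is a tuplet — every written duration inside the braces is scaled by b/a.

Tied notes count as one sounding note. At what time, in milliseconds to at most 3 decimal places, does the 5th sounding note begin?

1. 0.0ms @ 0 + 327.869ms (2/3)
2. 327.869ms @ 2/3 + 327.869ms (2/3)
3. 655.738ms @ 4/3 + 327.869ms (2/3)
4. 983.607ms @ 2 + 245.902ms (1/2)
5. 1229.508ms @ 5/2 + 245.902ms (1/2)
6. 1475.41ms @ 3 + 368.852ms (3/4)
7. 1844.262ms @ 15/4 + 122.951ms (1/4)

note 5 onset = 5/2b = 1229.508ms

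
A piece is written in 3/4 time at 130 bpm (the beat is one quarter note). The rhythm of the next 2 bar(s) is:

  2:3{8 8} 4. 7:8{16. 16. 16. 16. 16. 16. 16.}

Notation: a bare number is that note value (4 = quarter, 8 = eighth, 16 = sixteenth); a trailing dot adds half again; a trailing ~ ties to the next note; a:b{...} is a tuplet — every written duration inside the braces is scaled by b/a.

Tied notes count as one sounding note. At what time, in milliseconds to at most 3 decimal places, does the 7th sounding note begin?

note 7 onset = 30/7b = 1978.022ms

1. 0.0ms @ 0 + 346.154ms (3/4)
2. 346.154ms @ 3/4 + 346.154ms (3/4)
3. 692.308ms @ 3/2 + 692.308ms (3/2)
4. 1384.615ms @ 3 + 197.802ms (3/7)
5. 1582.418ms @ 24/7 + 197.802ms (3/7)
6. 1780.22ms @ 27/7 + 197.802ms (3/7)
7. 1978.022ms @ 30/7 + 197.802ms (3/7)
8. 2175.824ms @ 33/7 + 197.802ms (3/7)
9. 2373.626ms @ 36/7 + 197.802ms (3/7)
10. 2571.429ms @ 39/7 + 197.802ms (3/7)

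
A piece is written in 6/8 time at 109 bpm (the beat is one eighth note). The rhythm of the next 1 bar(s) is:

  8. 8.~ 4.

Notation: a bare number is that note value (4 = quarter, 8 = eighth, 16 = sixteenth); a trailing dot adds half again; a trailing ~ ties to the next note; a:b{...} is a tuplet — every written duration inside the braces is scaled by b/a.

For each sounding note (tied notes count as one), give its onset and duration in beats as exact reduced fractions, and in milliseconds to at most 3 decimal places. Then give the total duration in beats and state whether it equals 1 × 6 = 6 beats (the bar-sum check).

1) 0.0ms=0b +825.688ms=3/2b
2) 825.688ms=3/2b +2477.064ms=9/2b
Σ=6b of 6 (109bpm 6/8) — PASS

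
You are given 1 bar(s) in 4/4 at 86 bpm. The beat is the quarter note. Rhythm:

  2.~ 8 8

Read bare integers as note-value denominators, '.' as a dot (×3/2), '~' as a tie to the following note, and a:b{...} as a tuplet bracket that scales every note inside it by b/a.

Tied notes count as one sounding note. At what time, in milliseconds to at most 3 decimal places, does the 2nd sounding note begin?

note 2 onset = 7/2b = 2441.86ms

1. 0.0ms @ 0 + 2441.86ms (7/2)
2. 2441.86ms @ 7/2 + 348.837ms (1/2)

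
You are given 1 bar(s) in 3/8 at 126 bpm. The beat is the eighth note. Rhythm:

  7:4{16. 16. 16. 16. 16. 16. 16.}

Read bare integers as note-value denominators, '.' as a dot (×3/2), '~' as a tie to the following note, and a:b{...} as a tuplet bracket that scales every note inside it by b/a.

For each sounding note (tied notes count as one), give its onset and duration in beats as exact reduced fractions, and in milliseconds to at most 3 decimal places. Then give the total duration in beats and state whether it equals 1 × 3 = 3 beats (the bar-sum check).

1) 0.0ms=0b +204.082ms=3/7b
2) 204.082ms=3/7b +204.082ms=3/7b
3) 408.163ms=6/7b +204.082ms=3/7b
4) 612.245ms=9/7b +204.082ms=3/7b
5) 816.327ms=12/7b +204.082ms=3/7b
6) 1020.408ms=15/7b +204.082ms=3/7b
7) 1224.49ms=18/7b +204.082ms=3/7b
Σ=3b of 3 (126bpm 3/8) — PASS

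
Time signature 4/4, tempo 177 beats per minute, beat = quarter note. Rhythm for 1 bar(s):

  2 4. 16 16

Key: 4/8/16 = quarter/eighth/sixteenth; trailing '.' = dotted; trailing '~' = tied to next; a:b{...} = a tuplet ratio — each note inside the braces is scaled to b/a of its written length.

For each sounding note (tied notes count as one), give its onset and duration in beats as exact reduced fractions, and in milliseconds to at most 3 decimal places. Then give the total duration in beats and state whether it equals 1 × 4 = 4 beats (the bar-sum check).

1) 0.0ms=0b +677.966ms=2b
2) 677.966ms=2b +508.475ms=3/2b
3) 1186.441ms=7/2b +84.746ms=1/4b
4) 1271.186ms=15/4b +84.746ms=1/4b
Σ=4b of 4 (177bpm 4/4) — PASS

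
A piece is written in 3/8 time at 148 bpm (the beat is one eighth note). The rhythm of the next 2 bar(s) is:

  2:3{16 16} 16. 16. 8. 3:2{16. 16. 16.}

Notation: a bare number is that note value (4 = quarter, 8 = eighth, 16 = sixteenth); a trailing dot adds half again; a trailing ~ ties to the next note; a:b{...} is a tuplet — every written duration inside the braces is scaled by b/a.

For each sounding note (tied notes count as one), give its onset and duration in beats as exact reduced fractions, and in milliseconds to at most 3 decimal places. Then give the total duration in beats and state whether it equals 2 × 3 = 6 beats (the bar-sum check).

1) 0.0ms=0b +304.054ms=3/4b
2) 304.054ms=3/4b +304.054ms=3/4b
3) 608.108ms=3/2b +304.054ms=3/4b
4) 912.162ms=9/4b +304.054ms=3/4b
5) 1216.216ms=3b +608.108ms=3/2b
6) 1824.324ms=9/2b +202.703ms=1/2b
7) 2027.027ms=5b +202.703ms=1/2b
8) 2229.73ms=11/2b +202.703ms=1/2b
Σ=6b of 6 (148bpm 3/8) — PASS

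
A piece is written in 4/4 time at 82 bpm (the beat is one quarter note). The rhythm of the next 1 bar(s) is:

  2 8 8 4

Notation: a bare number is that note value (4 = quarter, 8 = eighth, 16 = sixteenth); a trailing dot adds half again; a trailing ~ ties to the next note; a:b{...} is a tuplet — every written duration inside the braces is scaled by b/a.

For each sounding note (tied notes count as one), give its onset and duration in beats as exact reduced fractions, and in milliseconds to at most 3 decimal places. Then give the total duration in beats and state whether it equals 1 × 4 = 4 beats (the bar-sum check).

1) 0.0ms=0b +1463.415ms=2b
2) 1463.415ms=2b +365.854ms=1/2b
3) 1829.268ms=5/2b +365.854ms=1/2b
4) 2195.122ms=3b +731.707ms=1b
Σ=4b of 4 (82bpm 4/4) — PASS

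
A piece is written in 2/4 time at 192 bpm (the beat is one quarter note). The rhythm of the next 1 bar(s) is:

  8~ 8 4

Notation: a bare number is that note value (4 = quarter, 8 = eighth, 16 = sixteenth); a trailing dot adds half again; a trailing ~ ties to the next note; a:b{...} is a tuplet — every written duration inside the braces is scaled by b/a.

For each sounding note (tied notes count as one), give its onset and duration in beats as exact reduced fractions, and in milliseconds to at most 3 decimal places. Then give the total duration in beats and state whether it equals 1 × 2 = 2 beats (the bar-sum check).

1) 0.0ms=0b +312.5ms=1b
2) 312.5ms=1b +312.5ms=1b
Σ=2b of 2 (192bpm 2/4) — PASS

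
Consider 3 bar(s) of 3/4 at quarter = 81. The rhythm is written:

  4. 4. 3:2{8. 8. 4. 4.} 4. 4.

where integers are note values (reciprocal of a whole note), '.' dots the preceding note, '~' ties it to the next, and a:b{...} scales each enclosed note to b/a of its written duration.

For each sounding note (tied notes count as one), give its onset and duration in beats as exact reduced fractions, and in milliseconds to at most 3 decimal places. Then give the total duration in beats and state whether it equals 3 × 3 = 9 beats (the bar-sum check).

1) 0.0ms=0b +1111.111ms=3/2b
2) 1111.111ms=3/2b +1111.111ms=3/2b
3) 2222.222ms=3b +370.37ms=1/2b
4) 2592.593ms=7/2b +370.37ms=1/2b
5) 2962.963ms=4b +740.741ms=1b
6) 3703.704ms=5b +740.741ms=1b
7) 4444.444ms=6b +1111.111ms=3/2b
8) 5555.556ms=15/2b +1111.111ms=3/2b
Σ=9b of 9 (81bpm 3/4) — PASS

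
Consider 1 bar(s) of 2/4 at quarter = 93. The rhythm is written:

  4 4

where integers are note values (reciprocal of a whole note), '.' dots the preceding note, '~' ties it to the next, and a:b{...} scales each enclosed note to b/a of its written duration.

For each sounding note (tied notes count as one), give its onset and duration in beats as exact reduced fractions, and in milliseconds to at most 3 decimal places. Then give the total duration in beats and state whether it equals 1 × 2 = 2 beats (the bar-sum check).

1) 0.0ms=0b +645.161ms=1b
2) 645.161ms=1b +645.161ms=1b
Σ=2b of 2 (93bpm 2/4) — PASS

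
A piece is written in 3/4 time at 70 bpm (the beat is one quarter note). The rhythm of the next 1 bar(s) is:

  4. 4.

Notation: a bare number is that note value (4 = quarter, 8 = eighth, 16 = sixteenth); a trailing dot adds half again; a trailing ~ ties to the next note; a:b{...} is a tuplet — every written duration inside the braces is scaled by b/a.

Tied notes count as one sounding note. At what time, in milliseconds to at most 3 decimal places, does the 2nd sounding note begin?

1. 0.0ms @ 0 + 1285.714ms (3/2)
2. 1285.714ms @ 3/2 + 1285.714ms (3/2)

note 2 onset = 3/2b = 1285.714ms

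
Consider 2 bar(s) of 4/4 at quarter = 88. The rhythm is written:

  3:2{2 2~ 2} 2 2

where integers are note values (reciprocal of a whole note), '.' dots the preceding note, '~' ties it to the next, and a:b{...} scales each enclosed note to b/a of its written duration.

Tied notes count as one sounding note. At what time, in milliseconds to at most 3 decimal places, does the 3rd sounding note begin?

1. 0.0ms @ 0 + 909.091ms (4/3)
2. 909.091ms @ 4/3 + 1818.182ms (8/3)
3. 2727.273ms @ 4 + 1363.636ms (2)
4. 4090.909ms @ 6 + 1363.636ms (2)

note 3 onset = 4b = 2727.273ms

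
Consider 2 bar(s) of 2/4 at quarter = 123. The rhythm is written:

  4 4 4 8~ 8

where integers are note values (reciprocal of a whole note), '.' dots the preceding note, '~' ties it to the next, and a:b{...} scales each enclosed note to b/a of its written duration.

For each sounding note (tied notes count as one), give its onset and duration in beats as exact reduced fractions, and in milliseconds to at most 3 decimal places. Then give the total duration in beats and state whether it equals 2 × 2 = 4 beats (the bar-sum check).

1) 0.0ms=0b +487.805ms=1b
2) 487.805ms=1b +487.805ms=1b
3) 975.61ms=2b +487.805ms=1b
4) 1463.415ms=3b +487.805ms=1b
Σ=4b of 4 (123bpm 2/4) — PASS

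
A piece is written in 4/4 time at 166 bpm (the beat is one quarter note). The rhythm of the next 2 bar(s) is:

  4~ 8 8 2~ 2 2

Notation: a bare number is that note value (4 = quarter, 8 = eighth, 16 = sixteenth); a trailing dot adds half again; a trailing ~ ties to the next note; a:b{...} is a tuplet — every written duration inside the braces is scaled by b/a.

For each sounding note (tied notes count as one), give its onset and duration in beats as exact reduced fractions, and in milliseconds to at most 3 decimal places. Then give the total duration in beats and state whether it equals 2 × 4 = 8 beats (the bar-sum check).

1) 0.0ms=0b +542.169ms=3/2b
2) 542.169ms=3/2b +180.723ms=1/2b
3) 722.892ms=2b +1445.783ms=4b
4) 2168.675ms=6b +722.892ms=2b
Σ=8b of 8 (166bpm 4/4) — PASS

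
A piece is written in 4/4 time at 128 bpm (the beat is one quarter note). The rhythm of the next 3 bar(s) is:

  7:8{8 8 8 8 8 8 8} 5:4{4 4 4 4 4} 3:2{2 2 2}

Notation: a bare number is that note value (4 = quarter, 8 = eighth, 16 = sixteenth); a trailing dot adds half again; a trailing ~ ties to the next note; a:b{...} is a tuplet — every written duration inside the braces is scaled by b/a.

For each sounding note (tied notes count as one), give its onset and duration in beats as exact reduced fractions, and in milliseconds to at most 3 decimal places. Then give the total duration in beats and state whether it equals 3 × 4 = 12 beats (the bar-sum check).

1) 0.0ms=0b +267.857ms=4/7b
2) 267.857ms=4/7b +267.857ms=4/7b
3) 535.714ms=8/7b +267.857ms=4/7b
4) 803.571ms=12/7b +267.857ms=4/7b
5) 1071.429ms=16/7b +267.857ms=4/7b
6) 1339.286ms=20/7b +267.857ms=4/7b
7) 1607.143ms=24/7b +267.857ms=4/7b
8) 1875.0ms=4b +375.0ms=4/5b
9) 2250.0ms=24/5b +375.0ms=4/5b
10) 2625.0ms=28/5b +375.0ms=4/5b
11) 3000.0ms=32/5b +375.0ms=4/5b
12) 3375.0ms=36/5b +375.0ms=4/5b
13) 3750.0ms=8b +625.0ms=4/3b
14) 4375.0ms=28/3b +625.0ms=4/3b
15) 5000.0ms=32/3b +625.0ms=4/3b
Σ=12b of 12 (128bpm 4/4) — PASS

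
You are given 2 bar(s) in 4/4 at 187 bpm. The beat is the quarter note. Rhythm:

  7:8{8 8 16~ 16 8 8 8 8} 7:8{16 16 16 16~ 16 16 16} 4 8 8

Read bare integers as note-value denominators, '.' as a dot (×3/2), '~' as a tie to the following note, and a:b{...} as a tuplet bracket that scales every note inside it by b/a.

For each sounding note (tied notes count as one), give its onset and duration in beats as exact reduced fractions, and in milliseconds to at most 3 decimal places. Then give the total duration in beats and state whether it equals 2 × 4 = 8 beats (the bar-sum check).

1) 0.0ms=0b +183.346ms=4/7b
2) 183.346ms=4/7b +183.346ms=4/7b
3) 366.692ms=8/7b +183.346ms=4/7b
4) 550.038ms=12/7b +183.346ms=4/7b
5) 733.384ms=16/7b +183.346ms=4/7b
6) 916.73ms=20/7b +183.346ms=4/7b
7) 1100.076ms=24/7b +183.346ms=4/7b
8) 1283.422ms=4b +91.673ms=2/7b
9) 1375.095ms=30/7b +91.673ms=2/7b
10) 1466.769ms=32/7b +91.673ms=2/7b
11) 1558.442ms=34/7b +183.346ms=4/7b
12) 1741.788ms=38/7b +91.673ms=2/7b
13) 1833.461ms=40/7b +91.673ms=2/7b
14) 1925.134ms=6b +320.856ms=1b
15) 2245.989ms=7b +160.428ms=1/2b
16) 2406.417ms=15/2b +160.428ms=1/2b
Σ=8b of 8 (187bpm 4/4) — PASS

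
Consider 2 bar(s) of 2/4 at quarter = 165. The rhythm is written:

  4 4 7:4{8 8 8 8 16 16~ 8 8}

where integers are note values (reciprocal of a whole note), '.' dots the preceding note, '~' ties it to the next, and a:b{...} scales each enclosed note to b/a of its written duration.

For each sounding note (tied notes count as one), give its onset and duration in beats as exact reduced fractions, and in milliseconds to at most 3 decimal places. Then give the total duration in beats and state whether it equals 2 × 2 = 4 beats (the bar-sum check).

1) 0.0ms=0b +363.636ms=1b
2) 363.636ms=1b +363.636ms=1b
3) 727.273ms=2b +103.896ms=2/7b
4) 831.169ms=16/7b +103.896ms=2/7b
5) 935.065ms=18/7b +103.896ms=2/7b
6) 1038.961ms=20/7b +103.896ms=2/7b
7) 1142.857ms=22/7b +51.948ms=1/7b
8) 1194.805ms=23/7b +155.844ms=3/7b
9) 1350.649ms=26/7b +103.896ms=2/7b
Σ=4b of 4 (165bpm 2/4) — PASS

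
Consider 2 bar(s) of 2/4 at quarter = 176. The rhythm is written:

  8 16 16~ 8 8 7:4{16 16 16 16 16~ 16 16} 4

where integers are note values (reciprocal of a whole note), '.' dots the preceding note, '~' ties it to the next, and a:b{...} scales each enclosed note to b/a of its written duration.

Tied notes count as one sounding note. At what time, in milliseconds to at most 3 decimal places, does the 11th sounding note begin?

1. 0.0ms @ 0 + 170.455ms (1/2)
2. 170.455ms @ 1/2 + 85.227ms (1/4)
3. 255.682ms @ 3/4 + 255.682ms (3/4)
4. 511.364ms @ 3/2 + 170.455ms (1/2)
5. 681.818ms @ 2 + 48.701ms (1/7)
6. 730.519ms @ 15/7 + 48.701ms (1/7)
7. 779.221ms @ 16/7 + 48.701ms (1/7)
8. 827.922ms @ 17/7 + 48.701ms (1/7)
9. 876.623ms @ 18/7 + 97.403ms (2/7)
10. 974.026ms @ 20/7 + 48.701ms (1/7)
11. 1022.727ms @ 3 + 340.909ms (1)

note 11 onset = 3b = 1022.727ms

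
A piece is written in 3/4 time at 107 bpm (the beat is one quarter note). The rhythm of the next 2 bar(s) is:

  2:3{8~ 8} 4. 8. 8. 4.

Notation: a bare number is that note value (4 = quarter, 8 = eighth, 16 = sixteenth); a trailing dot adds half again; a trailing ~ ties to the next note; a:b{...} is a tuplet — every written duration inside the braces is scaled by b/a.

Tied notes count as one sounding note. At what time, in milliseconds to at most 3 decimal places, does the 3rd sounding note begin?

1. 0.0ms @ 0 + 841.121ms (3/2)
2. 841.121ms @ 3/2 + 841.121ms (3/2)
3. 1682.243ms @ 3 + 420.561ms (3/4)
4. 2102.804ms @ 15/4 + 420.561ms (3/4)
5. 2523.364ms @ 9/2 + 841.121ms (3/2)

note 3 onset = 3b = 1682.243ms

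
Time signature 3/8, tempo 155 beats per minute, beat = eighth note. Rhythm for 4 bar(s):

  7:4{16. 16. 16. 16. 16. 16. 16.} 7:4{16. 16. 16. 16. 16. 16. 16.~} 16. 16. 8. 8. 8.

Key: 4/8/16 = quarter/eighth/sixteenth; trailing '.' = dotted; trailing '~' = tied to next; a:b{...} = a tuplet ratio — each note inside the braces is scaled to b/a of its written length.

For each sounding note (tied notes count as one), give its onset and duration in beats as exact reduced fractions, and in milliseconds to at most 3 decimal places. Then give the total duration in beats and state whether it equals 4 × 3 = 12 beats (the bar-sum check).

1) 0.0ms=0b +165.899ms=3/7b
2) 165.899ms=3/7b +165.899ms=3/7b
3) 331.797ms=6/7b +165.899ms=3/7b
4) 497.696ms=9/7b +165.899ms=3/7b
5) 663.594ms=12/7b +165.899ms=3/7b
6) 829.493ms=15/7b +165.899ms=3/7b
7) 995.392ms=18/7b +165.899ms=3/7b
8) 1161.29ms=3b +165.899ms=3/7b
9) 1327.189ms=24/7b +165.899ms=3/7b
10) 1493.088ms=27/7b +165.899ms=3/7b
11) 1658.986ms=30/7b +165.899ms=3/7b
12) 1824.885ms=33/7b +165.899ms=3/7b
13) 1990.783ms=36/7b +165.899ms=3/7b
14) 2156.682ms=39/7b +456.221ms=33/28b
15) 2612.903ms=27/4b +290.323ms=3/4b
16) 2903.226ms=15/2b +580.645ms=3/2b
17) 3483.871ms=9b +580.645ms=3/2b
18) 4064.516ms=21/2b +580.645ms=3/2b
Σ=12b of 12 (155bpm 3/8) — PASS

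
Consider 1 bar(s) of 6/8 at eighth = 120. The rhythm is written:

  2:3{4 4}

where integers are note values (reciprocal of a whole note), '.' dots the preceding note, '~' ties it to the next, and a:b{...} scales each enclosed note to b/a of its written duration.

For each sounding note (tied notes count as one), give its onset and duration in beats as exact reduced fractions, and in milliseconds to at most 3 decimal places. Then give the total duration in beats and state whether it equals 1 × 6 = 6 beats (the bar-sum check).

1) 0.0ms=0b +1500.0ms=3b
2) 1500.0ms=3b +1500.0ms=3b
Σ=6b of 6 (120bpm 6/8) — PASS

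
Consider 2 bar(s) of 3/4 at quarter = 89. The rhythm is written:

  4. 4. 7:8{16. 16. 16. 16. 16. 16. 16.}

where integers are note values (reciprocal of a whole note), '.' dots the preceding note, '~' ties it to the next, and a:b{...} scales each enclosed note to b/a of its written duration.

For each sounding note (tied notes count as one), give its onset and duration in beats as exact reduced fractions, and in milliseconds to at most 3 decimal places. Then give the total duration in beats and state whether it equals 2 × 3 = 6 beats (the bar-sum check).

1) 0.0ms=0b +1011.236ms=3/2b
2) 1011.236ms=3/2b +1011.236ms=3/2b
3) 2022.472ms=3b +288.925ms=3/7b
4) 2311.396ms=24/7b +288.925ms=3/7b
5) 2600.321ms=27/7b +288.925ms=3/7b
6) 2889.246ms=30/7b +288.925ms=3/7b
7) 3178.17ms=33/7b +288.925ms=3/7b
8) 3467.095ms=36/7b +288.925ms=3/7b
9) 3756.019ms=39/7b +288.925ms=3/7b
Σ=6b of 6 (89bpm 3/4) — PASS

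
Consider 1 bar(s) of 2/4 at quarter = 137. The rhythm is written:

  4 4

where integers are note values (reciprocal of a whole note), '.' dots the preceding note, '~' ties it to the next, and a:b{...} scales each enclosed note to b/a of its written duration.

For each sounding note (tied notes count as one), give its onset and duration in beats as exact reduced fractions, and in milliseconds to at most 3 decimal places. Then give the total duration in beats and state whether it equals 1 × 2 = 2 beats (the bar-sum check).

1) 0.0ms=0b +437.956ms=1b
2) 437.956ms=1b +437.956ms=1b
Σ=2b of 2 (137bpm 2/4) — PASS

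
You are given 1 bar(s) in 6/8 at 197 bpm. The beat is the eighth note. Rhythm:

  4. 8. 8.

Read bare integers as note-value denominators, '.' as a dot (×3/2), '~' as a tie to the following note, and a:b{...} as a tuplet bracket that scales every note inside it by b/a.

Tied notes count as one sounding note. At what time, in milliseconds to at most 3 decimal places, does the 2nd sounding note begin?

1. 0.0ms @ 0 + 913.706ms (3)
2. 913.706ms @ 3 + 456.853ms (3/2)
3. 1370.558ms @ 9/2 + 456.853ms (3/2)

note 2 onset = 3b = 913.706ms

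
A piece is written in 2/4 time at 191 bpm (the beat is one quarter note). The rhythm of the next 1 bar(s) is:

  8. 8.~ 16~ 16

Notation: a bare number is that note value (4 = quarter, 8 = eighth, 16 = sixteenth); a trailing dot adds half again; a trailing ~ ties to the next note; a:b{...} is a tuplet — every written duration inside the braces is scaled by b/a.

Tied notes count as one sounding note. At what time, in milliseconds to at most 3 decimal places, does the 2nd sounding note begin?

1. 0.0ms @ 0 + 235.602ms (3/4)
2. 235.602ms @ 3/4 + 392.67ms (5/4)

note 2 onset = 3/4b = 235.602ms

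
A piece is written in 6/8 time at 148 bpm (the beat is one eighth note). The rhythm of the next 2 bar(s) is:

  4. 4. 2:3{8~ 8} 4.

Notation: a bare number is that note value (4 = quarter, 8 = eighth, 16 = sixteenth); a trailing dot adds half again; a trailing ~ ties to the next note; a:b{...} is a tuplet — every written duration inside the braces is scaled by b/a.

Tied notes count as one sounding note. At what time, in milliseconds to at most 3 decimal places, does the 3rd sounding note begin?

1. 0.0ms @ 0 + 1216.216ms (3)
2. 1216.216ms @ 3 + 1216.216ms (3)
3. 2432.432ms @ 6 + 1216.216ms (3)
4. 3648.649ms @ 9 + 1216.216ms (3)

note 3 onset = 6b = 2432.432ms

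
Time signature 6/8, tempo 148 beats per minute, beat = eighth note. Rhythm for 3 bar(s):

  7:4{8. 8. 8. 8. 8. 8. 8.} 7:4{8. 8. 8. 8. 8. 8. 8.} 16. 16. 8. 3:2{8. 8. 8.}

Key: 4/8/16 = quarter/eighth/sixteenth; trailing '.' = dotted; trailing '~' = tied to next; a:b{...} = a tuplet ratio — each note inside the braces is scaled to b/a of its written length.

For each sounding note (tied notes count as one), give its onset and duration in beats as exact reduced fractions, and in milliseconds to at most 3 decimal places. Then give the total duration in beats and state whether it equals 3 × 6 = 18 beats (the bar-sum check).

1) 0.0ms=0b +347.49ms=6/7b
2) 347.49ms=6/7b +347.49ms=6/7b
3) 694.981ms=12/7b +347.49ms=6/7b
4) 1042.471ms=18/7b +347.49ms=6/7b
5) 1389.961ms=24/7b +347.49ms=6/7b
6) 1737.452ms=30/7b +347.49ms=6/7b
7) 2084.942ms=36/7b +347.49ms=6/7b
8) 2432.432ms=6b +347.49ms=6/7b
9) 2779.923ms=48/7b +347.49ms=6/7b
10) 3127.413ms=54/7b +347.49ms=6/7b
11) 3474.903ms=60/7b +347.49ms=6/7b
12) 3822.394ms=66/7b +347.49ms=6/7b
13) 4169.884ms=72/7b +347.49ms=6/7b
14) 4517.375ms=78/7b +347.49ms=6/7b
15) 4864.865ms=12b +304.054ms=3/4b
16) 5168.919ms=51/4b +304.054ms=3/4b
17) 5472.973ms=27/2b +608.108ms=3/2b
18) 6081.081ms=15b +405.405ms=1b
19) 6486.486ms=16b +405.405ms=1b
20) 6891.892ms=17b +405.405ms=1b
Σ=18b of 18 (148bpm 6/8) — PASS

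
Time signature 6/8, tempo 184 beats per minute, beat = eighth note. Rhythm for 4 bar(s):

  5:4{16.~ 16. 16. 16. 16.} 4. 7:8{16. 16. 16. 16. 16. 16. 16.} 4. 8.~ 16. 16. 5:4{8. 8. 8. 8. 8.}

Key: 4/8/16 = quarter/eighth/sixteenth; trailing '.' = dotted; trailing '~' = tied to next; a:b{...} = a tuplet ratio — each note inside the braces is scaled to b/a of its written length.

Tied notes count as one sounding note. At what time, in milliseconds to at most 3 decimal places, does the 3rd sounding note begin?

1. 0.0ms @ 0 + 391.304ms (6/5)
2. 391.304ms @ 6/5 + 195.652ms (3/5)
3. 586.957ms @ 9/5 + 195.652ms (3/5)
4. 782.609ms @ 12/5 + 195.652ms (3/5)
5. 978.261ms @ 3 + 978.261ms (3)
6. 1956.522ms @ 6 + 279.503ms (6/7)
7. 2236.025ms @ 48/7 + 279.503ms (6/7)
8. 2515.528ms @ 54/7 + 279.503ms (6/7)
9. 2795.031ms @ 60/7 + 279.503ms (6/7)
10. 3074.534ms @ 66/7 + 279.503ms (6/7)
11. 3354.037ms @ 72/7 + 279.503ms (6/7)
12. 3633.54ms @ 78/7 + 279.503ms (6/7)
13. 3913.043ms @ 12 + 978.261ms (3)
14. 4891.304ms @ 15 + 733.696ms (9/4)
15. 5625.0ms @ 69/4 + 244.565ms (3/4)
16. 5869.565ms @ 18 + 391.304ms (6/5)
17. 6260.87ms @ 96/5 + 391.304ms (6/5)
18. 6652.174ms @ 102/5 + 391.304ms (6/5)
19. 7043.478ms @ 108/5 + 391.304ms (6/5)
20. 7434.783ms @ 114/5 + 391.304ms (6/5)

note 3 onset = 9/5b = 586.957ms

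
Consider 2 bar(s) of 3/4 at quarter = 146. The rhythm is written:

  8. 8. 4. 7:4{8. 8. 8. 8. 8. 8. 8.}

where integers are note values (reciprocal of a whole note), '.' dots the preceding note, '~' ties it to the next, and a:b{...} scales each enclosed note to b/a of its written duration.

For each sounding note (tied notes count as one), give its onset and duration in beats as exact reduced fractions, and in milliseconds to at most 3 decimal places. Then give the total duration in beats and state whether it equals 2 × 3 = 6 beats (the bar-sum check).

1) 0.0ms=0b +308.219ms=3/4b
2) 308.219ms=3/4b +308.219ms=3/4b
3) 616.438ms=3/2b +616.438ms=3/2b
4) 1232.877ms=3b +176.125ms=3/7b
5) 1409.002ms=24/7b +176.125ms=3/7b
6) 1585.127ms=27/7b +176.125ms=3/7b
7) 1761.252ms=30/7b +176.125ms=3/7b
8) 1937.378ms=33/7b +176.125ms=3/7b
9) 2113.503ms=36/7b +176.125ms=3/7b
10) 2289.628ms=39/7b +176.125ms=3/7b
Σ=6b of 6 (146bpm 3/4) — PASS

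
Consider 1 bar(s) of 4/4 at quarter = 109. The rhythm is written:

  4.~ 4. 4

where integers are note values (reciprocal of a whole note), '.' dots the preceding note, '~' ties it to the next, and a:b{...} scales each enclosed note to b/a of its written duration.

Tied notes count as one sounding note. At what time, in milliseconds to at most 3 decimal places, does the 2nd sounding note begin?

note 2 onset = 3b = 1651.376ms

1. 0.0ms @ 0 + 1651.376ms (3)
2. 1651.376ms @ 3 + 550.459ms (1)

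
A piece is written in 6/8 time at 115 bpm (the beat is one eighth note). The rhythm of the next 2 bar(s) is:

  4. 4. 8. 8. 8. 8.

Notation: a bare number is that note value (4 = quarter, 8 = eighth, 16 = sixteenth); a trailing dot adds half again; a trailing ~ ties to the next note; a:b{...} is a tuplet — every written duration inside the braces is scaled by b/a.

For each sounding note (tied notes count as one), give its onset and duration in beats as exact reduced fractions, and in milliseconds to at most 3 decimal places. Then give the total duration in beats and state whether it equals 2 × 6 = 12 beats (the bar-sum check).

1) 0.0ms=0b +1565.217ms=3b
2) 1565.217ms=3b +1565.217ms=3b
3) 3130.435ms=6b +782.609ms=3/2b
4) 3913.043ms=15/2b +782.609ms=3/2b
5) 4695.652ms=9b +782.609ms=3/2b
6) 5478.261ms=21/2b +782.609ms=3/2b
Σ=12b of 12 (115bpm 6/8) — PASS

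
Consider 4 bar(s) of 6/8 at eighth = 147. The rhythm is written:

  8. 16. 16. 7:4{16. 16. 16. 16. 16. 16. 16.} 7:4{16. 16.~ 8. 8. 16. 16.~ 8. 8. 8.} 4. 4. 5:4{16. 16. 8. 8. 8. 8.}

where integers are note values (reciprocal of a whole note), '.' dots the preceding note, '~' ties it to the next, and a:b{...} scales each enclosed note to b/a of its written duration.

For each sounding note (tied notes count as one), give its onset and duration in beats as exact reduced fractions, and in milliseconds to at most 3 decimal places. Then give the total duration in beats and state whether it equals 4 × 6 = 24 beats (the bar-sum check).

1) 0.0ms=0b +612.245ms=3/2b
2) 612.245ms=3/2b +306.122ms=3/4b
3) 918.367ms=9/4b +306.122ms=3/4b
4) 1224.49ms=3b +174.927ms=3/7b
5) 1399.417ms=24/7b +174.927ms=3/7b
6) 1574.344ms=27/7b +174.927ms=3/7b
7) 1749.271ms=30/7b +174.927ms=3/7b
8) 1924.198ms=33/7b +174.927ms=3/7b
9) 2099.125ms=36/7b +174.927ms=3/7b
10) 2274.052ms=39/7b +174.927ms=3/7b
11) 2448.98ms=6b +174.927ms=3/7b
12) 2623.907ms=45/7b +524.781ms=9/7b
13) 3148.688ms=54/7b +349.854ms=6/7b
14) 3498.542ms=60/7b +174.927ms=3/7b
15) 3673.469ms=9b +524.781ms=9/7b
16) 4198.251ms=72/7b +349.854ms=6/7b
17) 4548.105ms=78/7b +349.854ms=6/7b
18) 4897.959ms=12b +1224.49ms=3b
19) 6122.449ms=15b +1224.49ms=3b
20) 7346.939ms=18b +244.898ms=3/5b
21) 7591.837ms=93/5b +244.898ms=3/5b
22) 7836.735ms=96/5b +489.796ms=6/5b
23) 8326.531ms=102/5b +489.796ms=6/5b
24) 8816.327ms=108/5b +489.796ms=6/5b
25) 9306.122ms=114/5b +489.796ms=6/5b
Σ=24b of 24 (147bpm 6/8) — PASS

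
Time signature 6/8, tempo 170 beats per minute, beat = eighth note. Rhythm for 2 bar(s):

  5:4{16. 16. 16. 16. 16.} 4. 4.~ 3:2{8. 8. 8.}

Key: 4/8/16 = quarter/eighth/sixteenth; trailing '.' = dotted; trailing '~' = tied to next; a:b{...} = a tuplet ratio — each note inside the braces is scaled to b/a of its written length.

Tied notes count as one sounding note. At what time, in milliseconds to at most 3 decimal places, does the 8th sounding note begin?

1. 0.0ms @ 0 + 211.765ms (3/5)
2. 211.765ms @ 3/5 + 211.765ms (3/5)
3. 423.529ms @ 6/5 + 211.765ms (3/5)
4. 635.294ms @ 9/5 + 211.765ms (3/5)
5. 847.059ms @ 12/5 + 211.765ms (3/5)
6. 1058.824ms @ 3 + 1058.824ms (3)
7. 2117.647ms @ 6 + 1411.765ms (4)
8. 3529.412ms @ 10 + 352.941ms (1)
9. 3882.353ms @ 11 + 352.941ms (1)

note 8 onset = 10b = 3529.412ms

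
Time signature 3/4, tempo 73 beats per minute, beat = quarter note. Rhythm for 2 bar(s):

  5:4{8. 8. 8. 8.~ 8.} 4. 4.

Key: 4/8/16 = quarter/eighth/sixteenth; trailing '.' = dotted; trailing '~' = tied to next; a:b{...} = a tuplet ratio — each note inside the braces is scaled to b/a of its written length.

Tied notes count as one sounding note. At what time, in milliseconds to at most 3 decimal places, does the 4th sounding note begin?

1. 0.0ms @ 0 + 493.151ms (3/5)
2. 493.151ms @ 3/5 + 493.151ms (3/5)
3. 986.301ms @ 6/5 + 493.151ms (3/5)
4. 1479.452ms @ 9/5 + 986.301ms (6/5)
5. 2465.753ms @ 3 + 1232.877ms (3/2)
6. 3698.63ms @ 9/2 + 1232.877ms (3/2)

note 4 onset = 9/5b = 1479.452ms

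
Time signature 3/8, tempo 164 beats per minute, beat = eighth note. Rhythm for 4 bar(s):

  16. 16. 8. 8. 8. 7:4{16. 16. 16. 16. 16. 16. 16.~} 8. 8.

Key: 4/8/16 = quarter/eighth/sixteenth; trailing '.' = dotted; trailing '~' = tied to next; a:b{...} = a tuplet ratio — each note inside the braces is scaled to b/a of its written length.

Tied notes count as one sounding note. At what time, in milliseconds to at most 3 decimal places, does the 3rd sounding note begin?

1. 0.0ms @ 0 + 274.39ms (3/4)
2. 274.39ms @ 3/4 + 274.39ms (3/4)
3. 548.78ms @ 3/2 + 548.78ms (3/2)
4. 1097.561ms @ 3 + 548.78ms (3/2)
5. 1646.341ms @ 9/2 + 548.78ms (3/2)
6. 2195.122ms @ 6 + 156.794ms (3/7)
7. 2351.916ms @ 45/7 + 156.794ms (3/7)
8. 2508.711ms @ 48/7 + 156.794ms (3/7)
9. 2665.505ms @ 51/7 + 156.794ms (3/7)
10. 2822.3ms @ 54/7 + 156.794ms (3/7)
11. 2979.094ms @ 57/7 + 156.794ms (3/7)
12. 3135.889ms @ 60/7 + 705.575ms (27/14)
13. 3841.463ms @ 21/2 + 548.78ms (3/2)

note 3 onset = 3/2b = 548.78ms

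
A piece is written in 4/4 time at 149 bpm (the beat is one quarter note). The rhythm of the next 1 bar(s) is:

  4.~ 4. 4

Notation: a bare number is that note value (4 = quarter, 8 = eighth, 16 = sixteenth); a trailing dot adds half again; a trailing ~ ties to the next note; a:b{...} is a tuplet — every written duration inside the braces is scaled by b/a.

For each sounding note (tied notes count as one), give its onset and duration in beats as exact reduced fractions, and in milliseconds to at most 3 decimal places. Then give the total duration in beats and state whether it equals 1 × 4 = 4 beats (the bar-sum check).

1) 0.0ms=0b +1208.054ms=3b
2) 1208.054ms=3b +402.685ms=1b
Σ=4b of 4 (149bpm 4/4) — PASS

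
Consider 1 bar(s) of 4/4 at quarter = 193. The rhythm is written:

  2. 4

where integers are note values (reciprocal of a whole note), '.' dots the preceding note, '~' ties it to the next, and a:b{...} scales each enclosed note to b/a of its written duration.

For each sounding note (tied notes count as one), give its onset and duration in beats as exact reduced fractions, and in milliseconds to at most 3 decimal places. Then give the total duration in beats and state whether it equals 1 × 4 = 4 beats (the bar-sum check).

1) 0.0ms=0b +932.642ms=3b
2) 932.642ms=3b +310.881ms=1b
Σ=4b of 4 (193bpm 4/4) — PASS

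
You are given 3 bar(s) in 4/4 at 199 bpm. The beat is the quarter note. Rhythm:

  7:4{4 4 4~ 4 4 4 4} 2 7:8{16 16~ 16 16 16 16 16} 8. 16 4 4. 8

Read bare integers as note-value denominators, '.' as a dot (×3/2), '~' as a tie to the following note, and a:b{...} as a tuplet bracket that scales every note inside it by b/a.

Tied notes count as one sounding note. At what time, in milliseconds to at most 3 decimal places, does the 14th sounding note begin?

note 14 onset = 8b = 2412.06ms

1. 0.0ms @ 0 + 172.29ms (4/7)
2. 172.29ms @ 4/7 + 172.29ms (4/7)
3. 344.58ms @ 8/7 + 344.58ms (8/7)
4. 689.16ms @ 16/7 + 172.29ms (4/7)
5. 861.45ms @ 20/7 + 172.29ms (4/7)
6. 1033.74ms @ 24/7 + 172.29ms (4/7)
7. 1206.03ms @ 4 + 603.015ms (2)
8. 1809.045ms @ 6 + 86.145ms (2/7)
9. 1895.19ms @ 44/7 + 172.29ms (4/7)
10. 2067.48ms @ 48/7 + 86.145ms (2/7)
11. 2153.625ms @ 50/7 + 86.145ms (2/7)
12. 2239.77ms @ 52/7 + 86.145ms (2/7)
13. 2325.915ms @ 54/7 + 86.145ms (2/7)
14. 2412.06ms @ 8 + 226.131ms (3/4)
15. 2638.191ms @ 35/4 + 75.377ms (1/4)
16. 2713.568ms @ 9 + 301.508ms (1)
17. 3015.075ms @ 10 + 452.261ms (3/2)
18. 3467.337ms @ 23/2 + 150.754ms (1/2)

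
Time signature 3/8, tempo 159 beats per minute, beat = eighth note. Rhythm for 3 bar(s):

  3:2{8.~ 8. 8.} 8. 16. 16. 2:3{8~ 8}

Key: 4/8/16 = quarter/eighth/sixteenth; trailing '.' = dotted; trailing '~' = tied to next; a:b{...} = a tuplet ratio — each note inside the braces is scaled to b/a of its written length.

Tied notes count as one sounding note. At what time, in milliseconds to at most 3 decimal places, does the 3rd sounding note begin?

1. 0.0ms @ 0 + 754.717ms (2)
2. 754.717ms @ 2 + 377.358ms (1)
3. 1132.075ms @ 3 + 566.038ms (3/2)
4. 1698.113ms @ 9/2 + 283.019ms (3/4)
5. 1981.132ms @ 21/4 + 283.019ms (3/4)
6. 2264.151ms @ 6 + 1132.075ms (3)

note 3 onset = 3b = 1132.075ms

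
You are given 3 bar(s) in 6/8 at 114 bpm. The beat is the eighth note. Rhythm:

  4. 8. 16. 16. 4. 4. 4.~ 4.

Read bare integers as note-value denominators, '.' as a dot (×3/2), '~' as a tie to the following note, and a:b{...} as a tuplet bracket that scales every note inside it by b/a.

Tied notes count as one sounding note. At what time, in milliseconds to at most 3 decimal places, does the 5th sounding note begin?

note 5 onset = 6b = 3157.895ms

1. 0.0ms @ 0 + 1578.947ms (3)
2. 1578.947ms @ 3 + 789.474ms (3/2)
3. 2368.421ms @ 9/2 + 394.737ms (3/4)
4. 2763.158ms @ 21/4 + 394.737ms (3/4)
5. 3157.895ms @ 6 + 1578.947ms (3)
6. 4736.842ms @ 9 + 1578.947ms (3)
7. 6315.789ms @ 12 + 3157.895ms (6)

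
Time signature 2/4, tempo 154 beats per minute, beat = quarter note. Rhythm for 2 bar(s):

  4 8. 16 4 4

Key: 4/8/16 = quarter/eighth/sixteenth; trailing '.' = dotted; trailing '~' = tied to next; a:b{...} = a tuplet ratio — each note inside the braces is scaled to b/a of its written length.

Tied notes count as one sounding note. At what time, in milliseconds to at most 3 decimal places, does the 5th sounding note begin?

note 5 onset = 3b = 1168.831ms

1. 0.0ms @ 0 + 389.61ms (1)
2. 389.61ms @ 1 + 292.208ms (3/4)
3. 681.818ms @ 7/4 + 97.403ms (1/4)
4. 779.221ms @ 2 + 389.61ms (1)
5. 1168.831ms @ 3 + 389.61ms (1)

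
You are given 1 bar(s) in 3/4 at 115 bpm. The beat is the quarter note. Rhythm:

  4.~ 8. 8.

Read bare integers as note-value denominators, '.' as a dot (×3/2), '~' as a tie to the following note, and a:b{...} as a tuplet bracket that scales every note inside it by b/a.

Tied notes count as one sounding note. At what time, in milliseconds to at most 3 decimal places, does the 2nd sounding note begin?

note 2 onset = 9/4b = 1173.913ms

1. 0.0ms @ 0 + 1173.913ms (9/4)
2. 1173.913ms @ 9/4 + 391.304ms (3/4)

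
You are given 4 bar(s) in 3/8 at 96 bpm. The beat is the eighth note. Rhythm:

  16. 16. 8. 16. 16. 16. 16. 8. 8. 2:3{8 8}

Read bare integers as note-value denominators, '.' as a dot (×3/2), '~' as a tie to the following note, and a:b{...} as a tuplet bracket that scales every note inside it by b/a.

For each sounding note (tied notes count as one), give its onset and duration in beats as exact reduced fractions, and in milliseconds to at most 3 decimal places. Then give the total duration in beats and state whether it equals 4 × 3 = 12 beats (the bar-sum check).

1) 0.0ms=0b +468.75ms=3/4b
2) 468.75ms=3/4b +468.75ms=3/4b
3) 937.5ms=3/2b +937.5ms=3/2b
4) 1875.0ms=3b +468.75ms=3/4b
5) 2343.75ms=15/4b +468.75ms=3/4b
6) 2812.5ms=9/2b +468.75ms=3/4b
7) 3281.25ms=21/4b +468.75ms=3/4b
8) 3750.0ms=6b +937.5ms=3/2b
9) 4687.5ms=15/2b +937.5ms=3/2b
10) 5625.0ms=9b +937.5ms=3/2b
11) 6562.5ms=21/2b +937.5ms=3/2b
Σ=12b of 12 (96bpm 3/8) — PASS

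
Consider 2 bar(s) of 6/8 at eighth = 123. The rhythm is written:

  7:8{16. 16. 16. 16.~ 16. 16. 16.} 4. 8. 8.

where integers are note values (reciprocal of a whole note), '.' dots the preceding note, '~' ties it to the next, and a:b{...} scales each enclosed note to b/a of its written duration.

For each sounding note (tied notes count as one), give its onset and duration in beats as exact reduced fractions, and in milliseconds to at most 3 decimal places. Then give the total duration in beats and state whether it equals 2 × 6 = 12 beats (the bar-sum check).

1) 0.0ms=0b +418.118ms=6/7b
2) 418.118ms=6/7b +418.118ms=6/7b
3) 836.237ms=12/7b +418.118ms=6/7b
4) 1254.355ms=18/7b +836.237ms=12/7b
5) 2090.592ms=30/7b +418.118ms=6/7b
6) 2508.711ms=36/7b +418.118ms=6/7b
7) 2926.829ms=6b +1463.415ms=3b
8) 4390.244ms=9b +731.707ms=3/2b
9) 5121.951ms=21/2b +731.707ms=3/2b
Σ=12b of 12 (123bpm 6/8) — PASS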